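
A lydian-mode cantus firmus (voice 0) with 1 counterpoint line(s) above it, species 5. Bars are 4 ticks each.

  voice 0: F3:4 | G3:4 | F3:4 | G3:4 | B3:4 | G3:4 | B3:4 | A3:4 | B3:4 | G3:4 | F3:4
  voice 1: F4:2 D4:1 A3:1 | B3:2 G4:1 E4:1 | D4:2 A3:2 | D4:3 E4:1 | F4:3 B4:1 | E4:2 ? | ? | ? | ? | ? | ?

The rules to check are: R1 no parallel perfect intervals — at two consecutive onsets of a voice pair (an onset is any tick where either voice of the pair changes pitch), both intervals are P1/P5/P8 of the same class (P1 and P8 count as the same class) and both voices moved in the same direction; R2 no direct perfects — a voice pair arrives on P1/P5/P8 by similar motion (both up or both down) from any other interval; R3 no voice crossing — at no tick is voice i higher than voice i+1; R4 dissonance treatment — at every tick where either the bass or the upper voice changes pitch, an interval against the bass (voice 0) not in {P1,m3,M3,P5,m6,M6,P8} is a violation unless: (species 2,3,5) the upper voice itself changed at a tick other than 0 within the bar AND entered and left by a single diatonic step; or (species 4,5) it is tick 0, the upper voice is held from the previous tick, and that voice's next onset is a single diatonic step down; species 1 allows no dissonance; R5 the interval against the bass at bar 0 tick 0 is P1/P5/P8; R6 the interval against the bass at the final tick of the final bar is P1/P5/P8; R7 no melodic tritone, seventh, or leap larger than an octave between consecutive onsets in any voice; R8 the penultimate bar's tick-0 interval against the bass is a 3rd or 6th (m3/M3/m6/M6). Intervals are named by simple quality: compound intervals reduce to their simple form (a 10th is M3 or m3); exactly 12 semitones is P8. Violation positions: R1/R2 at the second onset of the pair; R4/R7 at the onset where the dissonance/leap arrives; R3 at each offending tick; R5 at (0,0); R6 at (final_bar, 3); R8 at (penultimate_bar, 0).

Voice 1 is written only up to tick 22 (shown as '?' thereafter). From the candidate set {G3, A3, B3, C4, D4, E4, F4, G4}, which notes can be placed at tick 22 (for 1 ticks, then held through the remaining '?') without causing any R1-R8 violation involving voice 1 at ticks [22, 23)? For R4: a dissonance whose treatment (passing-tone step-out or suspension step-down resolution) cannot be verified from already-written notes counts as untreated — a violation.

G3: legal
A3: violates R4
B3: legal
C4: violates R4
D4: legal
E4: legal
F4: violates R4
G4: legal

{B3, D4, E4, G3, G4}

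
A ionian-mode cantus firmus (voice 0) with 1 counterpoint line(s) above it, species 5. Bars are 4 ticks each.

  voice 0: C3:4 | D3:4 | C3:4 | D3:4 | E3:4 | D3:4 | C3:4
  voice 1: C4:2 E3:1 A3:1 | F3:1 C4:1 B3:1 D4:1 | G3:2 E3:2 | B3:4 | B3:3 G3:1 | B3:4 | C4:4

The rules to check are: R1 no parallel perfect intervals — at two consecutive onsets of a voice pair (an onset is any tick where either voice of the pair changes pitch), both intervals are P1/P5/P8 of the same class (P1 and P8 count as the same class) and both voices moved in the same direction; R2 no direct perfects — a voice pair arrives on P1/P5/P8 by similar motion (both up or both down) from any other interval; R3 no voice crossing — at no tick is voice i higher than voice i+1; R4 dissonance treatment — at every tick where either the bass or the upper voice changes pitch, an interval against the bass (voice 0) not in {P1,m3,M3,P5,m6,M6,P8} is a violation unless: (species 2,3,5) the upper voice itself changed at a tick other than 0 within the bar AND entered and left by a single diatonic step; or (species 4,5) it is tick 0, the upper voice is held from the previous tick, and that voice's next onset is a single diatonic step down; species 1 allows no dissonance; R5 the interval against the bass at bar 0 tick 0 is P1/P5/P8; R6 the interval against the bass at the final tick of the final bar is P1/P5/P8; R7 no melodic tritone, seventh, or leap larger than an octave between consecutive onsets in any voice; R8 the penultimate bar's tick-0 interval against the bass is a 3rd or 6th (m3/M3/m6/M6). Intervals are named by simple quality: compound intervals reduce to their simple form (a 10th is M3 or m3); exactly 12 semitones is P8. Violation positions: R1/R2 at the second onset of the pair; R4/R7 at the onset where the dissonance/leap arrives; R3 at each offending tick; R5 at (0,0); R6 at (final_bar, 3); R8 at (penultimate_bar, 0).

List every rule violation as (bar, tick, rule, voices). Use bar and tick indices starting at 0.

bar 0: v0=C3 v1=C4 downbeat P8
bar 1: v0=D3 v1=F3 downbeat m3
bar 2: v0=C3 v1=G3 downbeat P5
bar 3: v0=D3 v1=B3 downbeat M6
bar 4: v0=E3 v1=B3 downbeat P5
bar 5: v0=D3 v1=B3 downbeat M6
bar 6: v0=C3 v1=C4 downbeat P8
  -> R4 @ bar 1 tick 1 v(0, 1): D3/C4 m7 untreated
  -> R2 @ bar 2 tick 0 v(0, 1): D3/D4 P8 -> C3/G3 P5 similar

(1, 1, R4, (0, 1))
(2, 0, R2, (0, 1))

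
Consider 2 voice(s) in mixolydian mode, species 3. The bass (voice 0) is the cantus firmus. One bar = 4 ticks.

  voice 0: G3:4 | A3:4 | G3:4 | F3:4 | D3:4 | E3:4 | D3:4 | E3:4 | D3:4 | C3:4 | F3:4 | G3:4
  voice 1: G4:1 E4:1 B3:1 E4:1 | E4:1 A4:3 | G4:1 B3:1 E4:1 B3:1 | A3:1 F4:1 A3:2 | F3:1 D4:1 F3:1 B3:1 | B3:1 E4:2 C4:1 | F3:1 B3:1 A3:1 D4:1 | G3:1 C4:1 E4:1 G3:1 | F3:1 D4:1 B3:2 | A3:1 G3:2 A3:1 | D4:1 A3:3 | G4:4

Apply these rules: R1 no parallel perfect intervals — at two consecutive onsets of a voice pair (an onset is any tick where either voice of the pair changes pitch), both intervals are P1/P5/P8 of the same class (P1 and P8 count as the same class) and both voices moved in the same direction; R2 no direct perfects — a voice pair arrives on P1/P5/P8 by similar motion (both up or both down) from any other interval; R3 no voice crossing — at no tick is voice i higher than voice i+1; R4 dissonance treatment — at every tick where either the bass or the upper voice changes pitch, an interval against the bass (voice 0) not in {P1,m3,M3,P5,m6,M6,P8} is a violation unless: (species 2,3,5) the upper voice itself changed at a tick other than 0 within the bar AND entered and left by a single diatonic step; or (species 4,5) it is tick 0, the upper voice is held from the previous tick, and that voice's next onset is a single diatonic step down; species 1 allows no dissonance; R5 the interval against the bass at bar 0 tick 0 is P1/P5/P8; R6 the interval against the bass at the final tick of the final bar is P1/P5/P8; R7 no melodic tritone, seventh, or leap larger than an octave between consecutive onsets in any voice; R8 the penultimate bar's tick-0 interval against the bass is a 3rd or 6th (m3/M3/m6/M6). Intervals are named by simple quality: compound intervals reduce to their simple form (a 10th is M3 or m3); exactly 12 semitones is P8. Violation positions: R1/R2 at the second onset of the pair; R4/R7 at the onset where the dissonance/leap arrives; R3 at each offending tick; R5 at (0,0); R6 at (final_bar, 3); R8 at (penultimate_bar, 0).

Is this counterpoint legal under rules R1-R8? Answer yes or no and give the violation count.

bar 0: v0=G3 v1=G4 (P8)
bar 1: v0=A3 v1=E4 (P5)
bar 2: v0=G3 v1=G4 (P8)
bar 3: v0=F3 v1=A3 (M3)
bar 4: v0=D3 v1=F3 (m3)
bar 5: v0=E3 v1=B3 (P5)
bar 6: v0=D3 v1=F3 (m3)
bar 7: v0=E3 v1=G3 (m3)
bar 8: v0=D3 v1=F3 (m3)
bar 9: v0=C3 v1=A3 (M6)
bar 10: v0=F3 v1=D4 (M6)
bar 11: v0=G3 v1=G4 (P8)
  R1 @ bar2.0: A3/A4 P8 -> G3/G4 P8 similar
  R7 @ bar4.3: F3->B3 leap 6st
  R7 @ bar6.1: F3->B3 leap 6st
  R2 @ bar11.0: F3/A3 M3 -> G3/G4 P8 similar
  R7 @ bar11.0: A3->G4 leap 10st

No (5 violations)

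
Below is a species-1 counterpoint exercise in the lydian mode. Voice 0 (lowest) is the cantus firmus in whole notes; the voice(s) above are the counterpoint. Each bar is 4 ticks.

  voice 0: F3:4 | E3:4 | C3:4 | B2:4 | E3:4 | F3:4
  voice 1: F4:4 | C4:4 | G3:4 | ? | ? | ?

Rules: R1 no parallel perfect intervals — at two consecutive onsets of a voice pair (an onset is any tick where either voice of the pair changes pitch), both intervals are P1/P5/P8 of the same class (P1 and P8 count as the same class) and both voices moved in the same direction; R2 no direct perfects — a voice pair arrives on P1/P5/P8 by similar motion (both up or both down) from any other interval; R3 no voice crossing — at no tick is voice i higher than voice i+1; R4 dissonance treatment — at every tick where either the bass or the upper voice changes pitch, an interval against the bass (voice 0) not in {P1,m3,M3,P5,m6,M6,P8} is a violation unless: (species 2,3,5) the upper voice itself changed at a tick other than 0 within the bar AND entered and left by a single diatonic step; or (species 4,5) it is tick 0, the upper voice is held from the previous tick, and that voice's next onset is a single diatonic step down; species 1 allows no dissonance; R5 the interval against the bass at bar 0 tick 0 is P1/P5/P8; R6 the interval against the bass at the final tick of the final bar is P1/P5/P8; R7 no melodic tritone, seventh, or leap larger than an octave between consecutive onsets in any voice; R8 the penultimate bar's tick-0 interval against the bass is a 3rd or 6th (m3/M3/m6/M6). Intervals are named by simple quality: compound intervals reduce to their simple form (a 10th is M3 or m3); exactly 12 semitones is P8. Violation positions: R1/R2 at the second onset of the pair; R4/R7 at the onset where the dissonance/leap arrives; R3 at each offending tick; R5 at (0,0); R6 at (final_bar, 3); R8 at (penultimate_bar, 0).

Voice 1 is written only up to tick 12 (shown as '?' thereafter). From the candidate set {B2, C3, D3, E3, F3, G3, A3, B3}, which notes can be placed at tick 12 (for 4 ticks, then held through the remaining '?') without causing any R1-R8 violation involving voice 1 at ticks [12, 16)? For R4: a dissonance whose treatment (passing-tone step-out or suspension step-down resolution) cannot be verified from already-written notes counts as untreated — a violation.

{B3, D3, G3}

B2: violates R2
C3: violates R4
D3: legal
E3: violates R4
F3: violates R4
G3: legal
A3: violates R4
B3: legal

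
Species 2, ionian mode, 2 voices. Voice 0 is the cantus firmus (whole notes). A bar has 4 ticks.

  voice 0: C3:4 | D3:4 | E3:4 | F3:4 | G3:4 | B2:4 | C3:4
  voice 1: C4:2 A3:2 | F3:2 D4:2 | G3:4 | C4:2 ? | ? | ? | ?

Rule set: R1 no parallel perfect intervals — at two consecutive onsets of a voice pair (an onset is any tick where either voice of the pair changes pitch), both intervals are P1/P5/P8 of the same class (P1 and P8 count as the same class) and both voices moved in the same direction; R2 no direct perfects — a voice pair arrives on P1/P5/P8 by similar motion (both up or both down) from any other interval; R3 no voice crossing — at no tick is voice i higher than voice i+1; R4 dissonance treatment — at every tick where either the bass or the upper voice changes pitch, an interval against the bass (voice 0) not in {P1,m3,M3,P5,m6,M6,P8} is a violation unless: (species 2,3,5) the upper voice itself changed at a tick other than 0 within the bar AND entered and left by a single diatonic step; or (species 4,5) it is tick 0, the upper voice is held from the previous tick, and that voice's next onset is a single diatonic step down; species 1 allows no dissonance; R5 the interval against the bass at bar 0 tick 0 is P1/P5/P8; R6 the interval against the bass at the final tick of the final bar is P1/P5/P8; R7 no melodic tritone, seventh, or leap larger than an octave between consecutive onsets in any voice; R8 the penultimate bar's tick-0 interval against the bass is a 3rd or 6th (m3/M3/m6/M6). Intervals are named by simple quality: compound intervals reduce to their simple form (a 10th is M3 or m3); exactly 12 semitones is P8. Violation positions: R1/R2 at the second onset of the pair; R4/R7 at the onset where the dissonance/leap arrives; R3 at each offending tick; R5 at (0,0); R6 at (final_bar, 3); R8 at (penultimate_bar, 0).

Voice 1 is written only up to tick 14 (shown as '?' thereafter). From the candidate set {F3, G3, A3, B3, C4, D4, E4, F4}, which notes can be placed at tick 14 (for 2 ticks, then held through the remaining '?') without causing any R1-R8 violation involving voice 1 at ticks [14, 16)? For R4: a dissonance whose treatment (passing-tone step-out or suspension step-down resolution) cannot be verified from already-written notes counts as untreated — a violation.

F3: legal
G3: violates R4
A3: legal
B3: violates R4
C4: legal
D4: legal
E4: violates R4
F4: legal

{A3, C4, D4, F3, F4}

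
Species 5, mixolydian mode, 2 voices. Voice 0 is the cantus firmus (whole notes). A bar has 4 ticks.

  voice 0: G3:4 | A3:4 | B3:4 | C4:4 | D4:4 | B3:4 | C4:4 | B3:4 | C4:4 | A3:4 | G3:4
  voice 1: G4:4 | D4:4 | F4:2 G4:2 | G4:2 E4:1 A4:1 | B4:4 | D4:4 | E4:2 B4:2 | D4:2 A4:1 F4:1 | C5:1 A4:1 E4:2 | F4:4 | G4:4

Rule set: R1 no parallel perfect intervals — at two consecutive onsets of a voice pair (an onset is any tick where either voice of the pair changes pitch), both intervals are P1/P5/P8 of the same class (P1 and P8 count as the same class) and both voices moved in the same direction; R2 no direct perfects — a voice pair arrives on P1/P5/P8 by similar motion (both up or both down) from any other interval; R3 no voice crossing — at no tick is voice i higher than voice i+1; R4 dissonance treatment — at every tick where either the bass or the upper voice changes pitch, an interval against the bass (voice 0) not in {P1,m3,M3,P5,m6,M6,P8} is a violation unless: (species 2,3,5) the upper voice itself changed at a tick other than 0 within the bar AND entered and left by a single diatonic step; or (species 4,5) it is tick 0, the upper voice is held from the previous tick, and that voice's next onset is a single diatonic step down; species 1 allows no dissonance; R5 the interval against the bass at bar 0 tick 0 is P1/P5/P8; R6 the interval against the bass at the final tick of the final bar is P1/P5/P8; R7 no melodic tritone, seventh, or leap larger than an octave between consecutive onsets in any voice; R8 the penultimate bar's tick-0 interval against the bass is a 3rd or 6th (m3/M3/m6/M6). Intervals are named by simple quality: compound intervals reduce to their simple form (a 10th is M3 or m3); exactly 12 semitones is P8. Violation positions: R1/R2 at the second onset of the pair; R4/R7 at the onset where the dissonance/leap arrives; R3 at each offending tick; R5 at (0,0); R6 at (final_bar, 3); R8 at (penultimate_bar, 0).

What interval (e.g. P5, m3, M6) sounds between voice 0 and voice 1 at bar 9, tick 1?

m6

voice 0=A3 voice 1=F4 -> m6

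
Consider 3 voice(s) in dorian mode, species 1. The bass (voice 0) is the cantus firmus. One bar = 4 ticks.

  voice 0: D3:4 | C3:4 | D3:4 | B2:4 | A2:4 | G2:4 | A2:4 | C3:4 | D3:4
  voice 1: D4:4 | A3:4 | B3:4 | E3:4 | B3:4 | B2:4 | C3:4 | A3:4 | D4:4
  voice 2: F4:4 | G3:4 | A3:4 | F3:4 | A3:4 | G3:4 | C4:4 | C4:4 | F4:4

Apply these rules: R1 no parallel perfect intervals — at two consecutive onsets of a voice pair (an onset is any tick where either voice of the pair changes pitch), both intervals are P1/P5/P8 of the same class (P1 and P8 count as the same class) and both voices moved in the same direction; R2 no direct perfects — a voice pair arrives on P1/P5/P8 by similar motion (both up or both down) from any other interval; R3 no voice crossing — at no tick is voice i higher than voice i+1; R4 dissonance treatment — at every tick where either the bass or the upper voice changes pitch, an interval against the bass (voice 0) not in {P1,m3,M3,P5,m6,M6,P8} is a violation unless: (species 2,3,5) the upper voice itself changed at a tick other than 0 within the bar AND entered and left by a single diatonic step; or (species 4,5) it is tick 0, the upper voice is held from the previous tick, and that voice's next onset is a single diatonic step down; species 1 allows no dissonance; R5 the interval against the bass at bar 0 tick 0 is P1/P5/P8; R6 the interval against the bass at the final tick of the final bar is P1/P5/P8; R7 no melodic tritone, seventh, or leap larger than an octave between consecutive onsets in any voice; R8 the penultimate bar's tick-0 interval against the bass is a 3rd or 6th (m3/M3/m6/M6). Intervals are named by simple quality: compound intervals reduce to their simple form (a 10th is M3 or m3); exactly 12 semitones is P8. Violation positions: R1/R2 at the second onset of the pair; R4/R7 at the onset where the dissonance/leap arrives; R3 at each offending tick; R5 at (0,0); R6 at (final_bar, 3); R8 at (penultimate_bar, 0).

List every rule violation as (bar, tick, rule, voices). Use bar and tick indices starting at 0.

bar 0: v0=D3 v1=D4 v2=F4 downbeat m3
bar 1: v0=C3 v1=A3 v2=G3 downbeat P5
bar 2: v0=D3 v1=B3 v2=A3 downbeat P5
bar 3: v0=B2 v1=E3 v2=F3 downbeat TT
bar 4: v0=A2 v1=B3 v2=A3 downbeat P8
bar 5: v0=G2 v1=B2 v2=G3 downbeat P8
bar 6: v0=A2 v1=C3 v2=C4 downbeat m3
bar 7: v0=C3 v1=A3 v2=C4 downbeat P8
bar 8: v0=D3 v1=D4 v2=F4 downbeat m3
  -> R5 @ bar 0 tick 0 v(0, 2): opens on m3
  -> R2 @ bar 1 tick 0 v(0, 2): D3/F4 m3 -> C3/G3 P5 similar
  -> R3 @ bar 1 tick 0 v(1, 2): A3 above G3
  -> R7 @ bar 1 tick 0 v(2,): F4->G3 leap 10st
  -> R3 @ bar 1 tick 1 v(1, 2): A3 above G3
  -> R3 @ bar 1 tick 2 v(1, 2): A3 above G3
  -> R3 @ bar 1 tick 3 v(1, 2): A3 above G3
  -> R1 @ bar 2 tick 0 v(0, 2): C3/G3 P5 -> D3/A3 P5 similar
  -> R3 @ bar 2 tick 0 v(1, 2): B3 above A3
  -> R3 @ bar 2 tick 1 v(1, 2): B3 above A3
  -> R3 @ bar 2 tick 2 v(1, 2): B3 above A3
  -> R3 @ bar 2 tick 3 v(1, 2): B3 above A3
  -> R4 @ bar 3 tick 0 v(0, 1): B2/E3 P4 untreated
  -> R4 @ bar 3 tick 0 v(0, 2): B2/F3 TT untreated
  -> R3 @ bar 4 tick 0 v(1, 2): B3 above A3
  -> R4 @ bar 4 tick 0 v(0, 1): A2/B3 M2 untreated
  -> R3 @ bar 4 tick 1 v(1, 2): B3 above A3
  -> R3 @ bar 4 tick 2 v(1, 2): B3 above A3
  -> R3 @ bar 4 tick 3 v(1, 2): B3 above A3
  -> R1 @ bar 5 tick 0 v(0, 2): A2/A3 P8 -> G2/G3 P8 similar
  -> R2 @ bar 6 tick 0 v(1, 2): B2/G3 m6 -> C3/C4 P8 similar
  -> R8 @ bar 7 tick 0 v(0, 2): penult P8 not 3rd/6th
  -> R2 @ bar 8 tick 0 v(0, 1): C3/A3 M6 -> D3/D4 P8 similar
  -> R6 @ bar 8 tick 3 v(0, 2): closes on m3

(0, 0, R5, (0, 2))
(1, 0, R2, (0, 2))
(1, 0, R3, (1, 2))
(1, 0, R7, (2,))
(1, 1, R3, (1, 2))
(1, 2, R3, (1, 2))
(1, 3, R3, (1, 2))
(2, 0, R1, (0, 2))
(2, 0, R3, (1, 2))
(2, 1, R3, (1, 2))
(2, 2, R3, (1, 2))
(2, 3, R3, (1, 2))
(3, 0, R4, (0, 1))
(3, 0, R4, (0, 2))
(4, 0, R3, (1, 2))
(4, 0, R4, (0, 1))
(4, 1, R3, (1, 2))
(4, 2, R3, (1, 2))
(4, 3, R3, (1, 2))
(5, 0, R1, (0, 2))
(6, 0, R2, (1, 2))
(7, 0, R8, (0, 2))
(8, 0, R2, (0, 1))
(8, 3, R6, (0, 2))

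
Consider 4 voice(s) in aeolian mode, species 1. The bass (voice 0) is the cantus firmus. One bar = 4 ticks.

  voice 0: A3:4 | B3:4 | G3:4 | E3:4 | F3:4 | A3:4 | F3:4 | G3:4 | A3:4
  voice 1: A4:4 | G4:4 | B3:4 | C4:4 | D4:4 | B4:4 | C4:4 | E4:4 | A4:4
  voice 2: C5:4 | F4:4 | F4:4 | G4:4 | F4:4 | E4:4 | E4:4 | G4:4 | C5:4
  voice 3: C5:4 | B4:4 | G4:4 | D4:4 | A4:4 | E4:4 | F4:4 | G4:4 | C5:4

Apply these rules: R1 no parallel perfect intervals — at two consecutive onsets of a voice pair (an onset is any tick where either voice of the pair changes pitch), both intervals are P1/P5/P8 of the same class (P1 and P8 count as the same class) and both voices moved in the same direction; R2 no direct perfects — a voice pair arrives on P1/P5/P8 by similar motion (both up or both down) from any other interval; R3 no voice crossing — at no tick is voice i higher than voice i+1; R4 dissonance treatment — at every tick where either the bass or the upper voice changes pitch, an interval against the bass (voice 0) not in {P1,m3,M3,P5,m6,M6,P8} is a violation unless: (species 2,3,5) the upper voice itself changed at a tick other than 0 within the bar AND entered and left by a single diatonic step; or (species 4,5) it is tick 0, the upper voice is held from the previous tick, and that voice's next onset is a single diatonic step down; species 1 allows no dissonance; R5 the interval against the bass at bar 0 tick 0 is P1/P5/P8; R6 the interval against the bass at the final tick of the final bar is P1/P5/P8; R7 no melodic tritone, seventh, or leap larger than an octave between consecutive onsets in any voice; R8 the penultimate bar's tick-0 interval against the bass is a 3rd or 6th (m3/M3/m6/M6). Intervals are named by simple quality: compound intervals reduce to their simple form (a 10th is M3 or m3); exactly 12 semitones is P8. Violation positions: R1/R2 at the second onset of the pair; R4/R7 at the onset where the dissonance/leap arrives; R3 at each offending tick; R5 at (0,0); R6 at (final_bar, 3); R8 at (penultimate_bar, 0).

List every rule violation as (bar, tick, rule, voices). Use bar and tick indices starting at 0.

bar 0: v0=A3 v1=A4 v2=C5 v3=C5 downbeat m3
bar 1: v0=B3 v1=G4 v2=F4 v3=B4 downbeat P8
bar 2: v0=G3 v1=B3 v2=F4 v3=G4 downbeat P8
bar 3: v0=E3 v1=C4 v2=G4 v3=D4 downbeat m7
bar 4: v0=F3 v1=D4 v2=F4 v3=A4 downbeat M3
bar 5: v0=A3 v1=B4 v2=E4 v3=E4 downbeat P5
bar 6: v0=F3 v1=C4 v2=E4 v3=F4 downbeat P8
bar 7: v0=G3 v1=E4 v2=G4 v3=G4 downbeat P8
bar 8: v0=A3 v1=A4 v2=C5 v3=C5 downbeat m3
  -> R5 @ bar 0 tick 0 v(0, 2): opens on m3
  -> R5 @ bar 0 tick 0 v(0, 3): opens on m3
  -> R3 @ bar 1 tick 0 v(1, 2): G4 above F4
  -> R4 @ bar 1 tick 0 v(0, 2): B3/F4 TT untreated
  -> R3 @ bar 1 tick 1 v(1, 2): G4 above F4
  -> R3 @ bar 1 tick 2 v(1, 2): G4 above F4
  -> R3 @ bar 1 tick 3 v(1, 2): G4 above F4
  -> R1 @ bar 2 tick 0 v(0, 3): B3/B4 P8 -> G3/G4 P8 similar
  -> R4 @ bar 2 tick 0 v(0, 2): G3/F4 m7 untreated
  -> R2 @ bar 3 tick 0 v(1, 2): B3/F4 TT -> C4/G4 P5 similar
  -> R3 @ bar 3 tick 0 v(2, 3): G4 above D4
  -> R4 @ bar 3 tick 0 v(0, 3): E3/D4 m7 untreated
  -> R3 @ bar 3 tick 1 v(2, 3): G4 above D4
  -> R3 @ bar 3 tick 2 v(2, 3): G4 above D4
  -> R3 @ bar 3 tick 3 v(2, 3): G4 above D4
  -> R2 @ bar 4 tick 0 v(1, 3): C4/D4 M2 -> D4/A4 P5 similar
  -> R2 @ bar 5 tick 0 v(2, 3): F4/A4 M3 -> E4/E4 P1 similar
  -> R3 @ bar 5 tick 0 v(1, 2): B4 above E4
  -> R4 @ bar 5 tick 0 v(0, 1): A3/B4 M2 untreated
  -> R3 @ bar 5 tick 1 v(1, 2): B4 above E4
  -> R3 @ bar 5 tick 2 v(1, 2): B4 above E4
  -> R3 @ bar 5 tick 3 v(1, 2): B4 above E4
  -> R2 @ bar 6 tick 0 v(0, 1): A3/B4 M2 -> F3/C4 P5 similar
  -> R4 @ bar 6 tick 0 v(0, 2): F3/E4 M7 untreated
  -> R7 @ bar 6 tick 0 v(1,): B4->C4 leap 11st
  -> R1 @ bar 7 tick 0 v(0, 3): F3/F4 P8 -> G3/G4 P8 similar
  -> R2 @ bar 7 tick 0 v(0, 2): F3/E4 M7 -> G3/G4 P8 similar
  -> R2 @ bar 7 tick 0 v(2, 3): E4/F4 m2 -> G4/G4 P1 similar
  -> R8 @ bar 7 tick 0 v(0, 2): penult P8 not 3rd/6th
  -> R8 @ bar 7 tick 0 v(0, 3): penult P8 not 3rd/6th
  -> R1 @ bar 8 tick 0 v(2, 3): G4/G4 P1 -> C5/C5 P1 similar
  -> R2 @ bar 8 tick 0 v(0, 1): G3/E4 M6 -> A3/A4 P8 similar
  -> R6 @ bar 8 tick 3 v(0, 2): closes on m3
  -> R6 @ bar 8 tick 3 v(0, 3): closes on m3

(0, 0, R5, (0, 2))
(0, 0, R5, (0, 3))
(1, 0, R3, (1, 2))
(1, 0, R4, (0, 2))
(1, 1, R3, (1, 2))
(1, 2, R3, (1, 2))
(1, 3, R3, (1, 2))
(2, 0, R1, (0, 3))
(2, 0, R4, (0, 2))
(3, 0, R2, (1, 2))
(3, 0, R3, (2, 3))
(3, 0, R4, (0, 3))
(3, 1, R3, (2, 3))
(3, 2, R3, (2, 3))
(3, 3, R3, (2, 3))
(4, 0, R2, (1, 3))
(5, 0, R2, (2, 3))
(5, 0, R3, (1, 2))
(5, 0, R4, (0, 1))
(5, 1, R3, (1, 2))
(5, 2, R3, (1, 2))
(5, 3, R3, (1, 2))
(6, 0, R2, (0, 1))
(6, 0, R4, (0, 2))
(6, 0, R7, (1,))
(7, 0, R1, (0, 3))
(7, 0, R2, (0, 2))
(7, 0, R2, (2, 3))
(7, 0, R8, (0, 2))
(7, 0, R8, (0, 3))
(8, 0, R1, (2, 3))
(8, 0, R2, (0, 1))
(8, 3, R6, (0, 2))
(8, 3, R6, (0, 3))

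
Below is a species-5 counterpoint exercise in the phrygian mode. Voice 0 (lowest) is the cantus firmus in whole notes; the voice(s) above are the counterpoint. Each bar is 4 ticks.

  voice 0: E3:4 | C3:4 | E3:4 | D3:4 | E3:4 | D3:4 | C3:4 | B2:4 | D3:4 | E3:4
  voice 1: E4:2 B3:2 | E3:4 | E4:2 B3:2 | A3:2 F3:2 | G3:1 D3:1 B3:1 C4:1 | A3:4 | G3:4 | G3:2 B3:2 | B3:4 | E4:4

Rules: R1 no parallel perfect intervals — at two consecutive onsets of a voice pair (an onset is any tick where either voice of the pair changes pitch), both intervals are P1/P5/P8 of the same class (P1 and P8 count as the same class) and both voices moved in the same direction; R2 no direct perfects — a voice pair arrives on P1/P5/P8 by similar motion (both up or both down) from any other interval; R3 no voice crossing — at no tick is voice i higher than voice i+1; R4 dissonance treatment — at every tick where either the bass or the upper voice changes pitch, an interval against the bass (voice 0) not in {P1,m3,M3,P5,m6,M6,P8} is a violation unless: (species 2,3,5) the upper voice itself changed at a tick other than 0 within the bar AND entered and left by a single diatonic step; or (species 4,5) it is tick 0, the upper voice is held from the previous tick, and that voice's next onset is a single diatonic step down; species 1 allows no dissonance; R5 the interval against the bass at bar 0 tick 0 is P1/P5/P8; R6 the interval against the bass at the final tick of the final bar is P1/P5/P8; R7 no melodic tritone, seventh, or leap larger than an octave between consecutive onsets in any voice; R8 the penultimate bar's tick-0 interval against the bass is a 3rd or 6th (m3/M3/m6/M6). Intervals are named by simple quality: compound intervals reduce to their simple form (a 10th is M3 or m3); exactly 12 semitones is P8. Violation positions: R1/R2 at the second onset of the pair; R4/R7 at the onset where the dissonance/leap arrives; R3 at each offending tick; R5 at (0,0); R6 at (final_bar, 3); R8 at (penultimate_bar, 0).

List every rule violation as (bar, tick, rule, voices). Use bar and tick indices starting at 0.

(2, 0, R2, (0, 1))
(3, 0, R1, (0, 1))
(4, 1, R3, (0, 1))
(4, 1, R4, (0, 1))
(5, 0, R2, (0, 1))
(6, 0, R1, (0, 1))
(9, 0, R2, (0, 1))

bar 0: v0=E3 v1=E4 downbeat P8
bar 1: v0=C3 v1=E3 downbeat M3
bar 2: v0=E3 v1=E4 downbeat P8
bar 3: v0=D3 v1=A3 downbeat P5
bar 4: v0=E3 v1=G3 downbeat m3
bar 5: v0=D3 v1=A3 downbeat P5
bar 6: v0=C3 v1=G3 downbeat P5
bar 7: v0=B2 v1=G3 downbeat m6
bar 8: v0=D3 v1=B3 downbeat M6
bar 9: v0=E3 v1=E4 downbeat P8
  -> R2 @ bar 2 tick 0 v(0, 1): C3/E3 M3 -> E3/E4 P8 similar
  -> R1 @ bar 3 tick 0 v(0, 1): E3/B3 P5 -> D3/A3 P5 similar
  -> R3 @ bar 4 tick 1 v(0, 1): E3 above D3
  -> R4 @ bar 4 tick 1 v(0, 1): E3/D3 M2 untreated
  -> R2 @ bar 5 tick 0 v(0, 1): E3/C4 m6 -> D3/A3 P5 similar
  -> R1 @ bar 6 tick 0 v(0, 1): D3/A3 P5 -> C3/G3 P5 similar
  -> R2 @ bar 9 tick 0 v(0, 1): D3/B3 M6 -> E3/E4 P8 similar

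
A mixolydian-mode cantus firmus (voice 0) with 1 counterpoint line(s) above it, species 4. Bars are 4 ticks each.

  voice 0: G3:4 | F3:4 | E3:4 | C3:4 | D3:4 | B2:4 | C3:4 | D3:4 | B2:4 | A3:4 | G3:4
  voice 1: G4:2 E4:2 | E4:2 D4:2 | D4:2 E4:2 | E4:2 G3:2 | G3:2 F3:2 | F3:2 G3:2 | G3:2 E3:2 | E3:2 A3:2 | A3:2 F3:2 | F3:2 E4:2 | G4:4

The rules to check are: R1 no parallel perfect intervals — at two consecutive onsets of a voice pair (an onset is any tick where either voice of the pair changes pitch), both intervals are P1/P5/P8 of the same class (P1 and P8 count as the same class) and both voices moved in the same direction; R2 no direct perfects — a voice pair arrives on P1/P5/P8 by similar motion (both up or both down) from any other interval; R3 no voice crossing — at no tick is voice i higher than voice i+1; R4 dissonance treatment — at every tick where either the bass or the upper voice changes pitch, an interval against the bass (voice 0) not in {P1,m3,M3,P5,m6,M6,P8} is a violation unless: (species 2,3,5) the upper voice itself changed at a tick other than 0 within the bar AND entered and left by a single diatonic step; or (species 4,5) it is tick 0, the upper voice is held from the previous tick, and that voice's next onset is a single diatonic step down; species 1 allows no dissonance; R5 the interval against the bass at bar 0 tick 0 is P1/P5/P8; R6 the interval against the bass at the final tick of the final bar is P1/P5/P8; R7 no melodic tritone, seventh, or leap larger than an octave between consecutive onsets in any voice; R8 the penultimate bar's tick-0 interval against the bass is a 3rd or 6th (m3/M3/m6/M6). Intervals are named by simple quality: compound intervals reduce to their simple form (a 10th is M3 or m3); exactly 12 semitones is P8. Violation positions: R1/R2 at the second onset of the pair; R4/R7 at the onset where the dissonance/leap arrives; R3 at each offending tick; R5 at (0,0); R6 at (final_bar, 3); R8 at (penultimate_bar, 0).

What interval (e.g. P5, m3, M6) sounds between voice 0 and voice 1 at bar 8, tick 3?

TT

voice 0=B2 voice 1=F3 -> TT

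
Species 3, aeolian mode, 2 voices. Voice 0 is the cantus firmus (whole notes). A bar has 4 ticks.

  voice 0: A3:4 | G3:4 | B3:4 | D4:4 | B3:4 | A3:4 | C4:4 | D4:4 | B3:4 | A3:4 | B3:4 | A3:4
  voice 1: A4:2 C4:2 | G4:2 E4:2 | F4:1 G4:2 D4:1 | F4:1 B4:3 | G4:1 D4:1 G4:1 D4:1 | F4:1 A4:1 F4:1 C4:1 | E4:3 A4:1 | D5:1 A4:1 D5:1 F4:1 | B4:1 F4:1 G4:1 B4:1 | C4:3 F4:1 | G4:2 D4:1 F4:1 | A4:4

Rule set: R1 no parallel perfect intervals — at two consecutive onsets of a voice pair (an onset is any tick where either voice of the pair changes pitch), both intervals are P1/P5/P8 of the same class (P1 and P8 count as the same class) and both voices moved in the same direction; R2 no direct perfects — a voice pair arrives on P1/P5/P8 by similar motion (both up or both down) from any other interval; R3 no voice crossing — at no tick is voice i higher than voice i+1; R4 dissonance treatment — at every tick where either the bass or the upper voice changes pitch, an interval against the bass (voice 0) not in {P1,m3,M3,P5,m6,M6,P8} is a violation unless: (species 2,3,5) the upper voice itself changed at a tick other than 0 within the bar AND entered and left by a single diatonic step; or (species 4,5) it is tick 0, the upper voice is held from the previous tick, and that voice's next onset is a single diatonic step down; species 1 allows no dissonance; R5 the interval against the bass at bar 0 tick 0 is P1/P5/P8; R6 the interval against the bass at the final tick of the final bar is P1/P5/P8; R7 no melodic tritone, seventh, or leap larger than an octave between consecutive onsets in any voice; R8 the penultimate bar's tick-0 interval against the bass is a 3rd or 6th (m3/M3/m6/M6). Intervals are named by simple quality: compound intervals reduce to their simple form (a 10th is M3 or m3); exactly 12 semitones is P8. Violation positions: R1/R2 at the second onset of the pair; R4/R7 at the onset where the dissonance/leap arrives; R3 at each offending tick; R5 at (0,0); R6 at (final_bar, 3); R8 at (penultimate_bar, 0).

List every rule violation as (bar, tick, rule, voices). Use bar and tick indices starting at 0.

(2, 0, R4, (0, 1))
(3, 1, R7, (1,))
(7, 0, R2, (0, 1))
(8, 0, R7, (1,))
(8, 1, R4, (0, 1))
(8, 1, R7, (1,))
(9, 0, R7, (1,))
(10, 3, R4, (0, 1))

bar 0: v0=A3 v1=A4 downbeat P8
bar 1: v0=G3 v1=G4 downbeat P8
bar 2: v0=B3 v1=F4 downbeat TT
bar 3: v0=D4 v1=F4 downbeat m3
bar 4: v0=B3 v1=G4 downbeat m6
bar 5: v0=A3 v1=F4 downbeat m6
bar 6: v0=C4 v1=E4 downbeat M3
bar 7: v0=D4 v1=D5 downbeat P8
bar 8: v0=B3 v1=B4 downbeat P8
bar 9: v0=A3 v1=C4 downbeat m3
bar 10: v0=B3 v1=G4 downbeat m6
bar 11: v0=A3 v1=A4 downbeat P8
  -> R4 @ bar 2 tick 0 v(0, 1): B3/F4 TT untreated
  -> R7 @ bar 3 tick 1 v(1,): F4->B4 leap 6st
  -> R2 @ bar 7 tick 0 v(0, 1): C4/A4 M6 -> D4/D5 P8 similar
  -> R7 @ bar 8 tick 0 v(1,): F4->B4 leap 6st
  -> R4 @ bar 8 tick 1 v(0, 1): B3/F4 TT untreated
  -> R7 @ bar 8 tick 1 v(1,): B4->F4 leap 6st
  -> R7 @ bar 9 tick 0 v(1,): B4->C4 leap 11st
  -> R4 @ bar 10 tick 3 v(0, 1): B3/F4 TT untreated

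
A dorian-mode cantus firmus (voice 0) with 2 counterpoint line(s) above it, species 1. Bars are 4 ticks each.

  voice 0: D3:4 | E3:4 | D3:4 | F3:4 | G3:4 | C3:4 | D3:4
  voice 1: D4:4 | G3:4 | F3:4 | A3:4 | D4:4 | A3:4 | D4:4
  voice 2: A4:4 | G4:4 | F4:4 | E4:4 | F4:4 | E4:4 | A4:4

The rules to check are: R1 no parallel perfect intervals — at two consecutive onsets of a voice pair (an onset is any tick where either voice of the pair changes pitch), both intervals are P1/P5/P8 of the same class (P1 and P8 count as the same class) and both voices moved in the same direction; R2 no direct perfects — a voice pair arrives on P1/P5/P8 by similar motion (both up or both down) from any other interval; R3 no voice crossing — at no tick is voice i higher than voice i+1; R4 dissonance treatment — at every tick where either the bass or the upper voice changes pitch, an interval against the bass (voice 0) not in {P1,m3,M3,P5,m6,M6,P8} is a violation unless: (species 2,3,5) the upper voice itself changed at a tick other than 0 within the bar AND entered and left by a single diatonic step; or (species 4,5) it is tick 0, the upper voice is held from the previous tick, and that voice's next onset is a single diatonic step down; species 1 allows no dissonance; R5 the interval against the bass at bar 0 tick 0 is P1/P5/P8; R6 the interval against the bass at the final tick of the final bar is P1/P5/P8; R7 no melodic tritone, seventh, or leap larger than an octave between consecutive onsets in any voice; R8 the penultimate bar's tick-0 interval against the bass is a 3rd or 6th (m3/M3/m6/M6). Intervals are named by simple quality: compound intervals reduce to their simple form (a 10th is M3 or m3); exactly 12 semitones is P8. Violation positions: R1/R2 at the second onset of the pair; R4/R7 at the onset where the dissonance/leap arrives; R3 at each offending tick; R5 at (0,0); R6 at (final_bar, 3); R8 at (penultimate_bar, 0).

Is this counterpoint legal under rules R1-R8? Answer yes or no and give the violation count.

No (9 violations)

bar 0: v0=D3 v1=D4 v2=A4 (P5)
bar 1: v0=E3 v1=G3 v2=G4 (m3)
bar 2: v0=D3 v1=F3 v2=F4 (m3)
bar 3: v0=F3 v1=A3 v2=E4 (M7)
bar 4: v0=G3 v1=D4 v2=F4 (m7)
bar 5: v0=C3 v1=A3 v2=E4 (M3)
bar 6: v0=D3 v1=D4 v2=A4 (P5)
  R2 @ bar1.0: D4/A4 P5 -> G3/G4 P8 similar
  R1 @ bar2.0: G3/G4 P8 -> F3/F4 P8 similar
  R4 @ bar3.0: F3/E4 M7 untreated
  R2 @ bar4.0: F3/A3 M3 -> G3/D4 P5 similar
  R4 @ bar4.0: G3/F4 m7 untreated
  R2 @ bar5.0: D4/F4 m3 -> A3/E4 P5 similar
  R1 @ bar6.0: A3/E4 P5 -> D4/A4 P5 similar
  R2 @ bar6.0: C3/A3 M6 -> D3/D4 P8 similar
  R2 @ bar6.0: C3/E4 M3 -> D3/A4 P5 similar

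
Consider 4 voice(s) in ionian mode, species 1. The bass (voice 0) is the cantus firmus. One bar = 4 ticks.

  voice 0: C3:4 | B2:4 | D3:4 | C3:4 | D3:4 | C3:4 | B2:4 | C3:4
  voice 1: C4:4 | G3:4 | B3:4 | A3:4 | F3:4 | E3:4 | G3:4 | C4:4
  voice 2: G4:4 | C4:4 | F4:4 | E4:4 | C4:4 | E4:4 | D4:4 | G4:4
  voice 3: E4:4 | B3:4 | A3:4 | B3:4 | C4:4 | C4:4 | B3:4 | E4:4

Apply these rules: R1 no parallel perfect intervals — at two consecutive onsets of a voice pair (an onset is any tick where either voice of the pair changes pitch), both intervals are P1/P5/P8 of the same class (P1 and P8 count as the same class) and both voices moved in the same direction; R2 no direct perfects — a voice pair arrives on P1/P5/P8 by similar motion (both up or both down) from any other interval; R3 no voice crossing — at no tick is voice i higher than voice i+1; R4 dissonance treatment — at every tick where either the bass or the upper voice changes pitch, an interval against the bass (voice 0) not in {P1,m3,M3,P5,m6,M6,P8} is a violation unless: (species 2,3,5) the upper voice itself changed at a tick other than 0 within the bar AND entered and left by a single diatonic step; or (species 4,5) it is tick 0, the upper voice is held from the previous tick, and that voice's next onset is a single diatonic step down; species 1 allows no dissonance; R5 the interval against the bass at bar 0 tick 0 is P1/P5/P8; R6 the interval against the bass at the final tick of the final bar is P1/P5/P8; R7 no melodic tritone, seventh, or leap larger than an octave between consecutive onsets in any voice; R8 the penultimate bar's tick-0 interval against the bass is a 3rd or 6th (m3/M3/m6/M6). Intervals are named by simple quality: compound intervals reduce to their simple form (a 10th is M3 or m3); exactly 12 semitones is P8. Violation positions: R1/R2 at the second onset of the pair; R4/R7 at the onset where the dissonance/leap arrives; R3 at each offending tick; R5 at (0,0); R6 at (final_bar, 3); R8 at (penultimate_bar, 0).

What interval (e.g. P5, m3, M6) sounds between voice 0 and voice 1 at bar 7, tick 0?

P8

voice 0=C3 voice 1=C4 -> P8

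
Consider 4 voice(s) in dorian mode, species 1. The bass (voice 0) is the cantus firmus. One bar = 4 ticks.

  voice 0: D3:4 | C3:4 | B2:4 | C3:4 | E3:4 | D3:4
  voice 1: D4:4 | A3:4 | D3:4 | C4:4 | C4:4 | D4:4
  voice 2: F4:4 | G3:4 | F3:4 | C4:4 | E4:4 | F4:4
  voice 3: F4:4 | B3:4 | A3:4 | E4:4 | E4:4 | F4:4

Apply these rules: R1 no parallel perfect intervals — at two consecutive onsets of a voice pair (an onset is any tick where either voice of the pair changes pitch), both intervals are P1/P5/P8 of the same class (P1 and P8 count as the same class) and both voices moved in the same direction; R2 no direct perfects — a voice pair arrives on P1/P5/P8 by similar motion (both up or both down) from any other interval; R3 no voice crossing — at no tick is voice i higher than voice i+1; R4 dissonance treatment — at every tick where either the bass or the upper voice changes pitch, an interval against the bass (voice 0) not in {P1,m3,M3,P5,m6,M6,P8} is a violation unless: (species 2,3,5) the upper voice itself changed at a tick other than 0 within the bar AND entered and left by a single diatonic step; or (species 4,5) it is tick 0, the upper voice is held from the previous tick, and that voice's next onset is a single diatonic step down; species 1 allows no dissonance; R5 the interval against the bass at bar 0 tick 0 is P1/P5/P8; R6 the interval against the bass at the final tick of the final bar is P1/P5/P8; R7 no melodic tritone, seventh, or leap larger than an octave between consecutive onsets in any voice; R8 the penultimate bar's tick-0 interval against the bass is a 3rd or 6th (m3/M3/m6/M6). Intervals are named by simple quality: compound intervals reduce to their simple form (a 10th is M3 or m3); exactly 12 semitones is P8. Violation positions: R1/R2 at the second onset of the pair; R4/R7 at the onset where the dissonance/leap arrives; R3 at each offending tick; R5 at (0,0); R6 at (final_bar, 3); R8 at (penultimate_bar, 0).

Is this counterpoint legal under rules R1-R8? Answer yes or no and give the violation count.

No (23 violations)

bar 0: v0=D3 v1=D4 v2=F4 v3=F4 (m3)
bar 1: v0=C3 v1=A3 v2=G3 v3=B3 (M7)
bar 2: v0=B2 v1=D3 v2=F3 v3=A3 (m7)
bar 3: v0=C3 v1=C4 v2=C4 v3=E4 (M3)
bar 4: v0=E3 v1=C4 v2=E4 v3=E4 (P8)
bar 5: v0=D3 v1=D4 v2=F4 v3=F4 (m3)
  R5 @ bar0.0: opens on m3
  R5 @ bar0.0: opens on m3
  R2 @ bar1.0: D3/F4 m3 -> C3/G3 P5 similar
  R3 @ bar1.0: A3 above G3
  R4 @ bar1.0: C3/B3 M7 untreated
  R7 @ bar1.0: F4->G3 leap 10st
  R7 @ bar1.0: F4->B3 leap 6st
  R3 @ bar1.1: A3 above G3
  R3 @ bar1.2: A3 above G3
  R3 @ bar1.3: A3 above G3
  R2 @ bar2.0: A3/B3 M2 -> D3/A3 P5 similar
  R4 @ bar2.0: B2/F3 TT untreated
  R4 @ bar2.0: B2/A3 m7 untreated
  R2 @ bar3.0: B2/D3 m3 -> C3/C4 P8 similar
  R2 @ bar3.0: B2/F3 TT -> C3/C4 P8 similar
  R2 @ bar3.0: D3/F3 m3 -> C4/C4 P1 similar
  R7 @ bar3.0: D3->C4 leap 10st
  R1 @ bar4.0: C3/C4 P8 -> E3/E4 P8 similar
  R8 @ bar4.0: penult P8 not 3rd/6th
  R8 @ bar4.0: penult P8 not 3rd/6th
  R1 @ bar5.0: E4/E4 P1 -> F4/F4 P1 similar
  R6 @ bar5.3: closes on m3
  R6 @ bar5.3: closes on m3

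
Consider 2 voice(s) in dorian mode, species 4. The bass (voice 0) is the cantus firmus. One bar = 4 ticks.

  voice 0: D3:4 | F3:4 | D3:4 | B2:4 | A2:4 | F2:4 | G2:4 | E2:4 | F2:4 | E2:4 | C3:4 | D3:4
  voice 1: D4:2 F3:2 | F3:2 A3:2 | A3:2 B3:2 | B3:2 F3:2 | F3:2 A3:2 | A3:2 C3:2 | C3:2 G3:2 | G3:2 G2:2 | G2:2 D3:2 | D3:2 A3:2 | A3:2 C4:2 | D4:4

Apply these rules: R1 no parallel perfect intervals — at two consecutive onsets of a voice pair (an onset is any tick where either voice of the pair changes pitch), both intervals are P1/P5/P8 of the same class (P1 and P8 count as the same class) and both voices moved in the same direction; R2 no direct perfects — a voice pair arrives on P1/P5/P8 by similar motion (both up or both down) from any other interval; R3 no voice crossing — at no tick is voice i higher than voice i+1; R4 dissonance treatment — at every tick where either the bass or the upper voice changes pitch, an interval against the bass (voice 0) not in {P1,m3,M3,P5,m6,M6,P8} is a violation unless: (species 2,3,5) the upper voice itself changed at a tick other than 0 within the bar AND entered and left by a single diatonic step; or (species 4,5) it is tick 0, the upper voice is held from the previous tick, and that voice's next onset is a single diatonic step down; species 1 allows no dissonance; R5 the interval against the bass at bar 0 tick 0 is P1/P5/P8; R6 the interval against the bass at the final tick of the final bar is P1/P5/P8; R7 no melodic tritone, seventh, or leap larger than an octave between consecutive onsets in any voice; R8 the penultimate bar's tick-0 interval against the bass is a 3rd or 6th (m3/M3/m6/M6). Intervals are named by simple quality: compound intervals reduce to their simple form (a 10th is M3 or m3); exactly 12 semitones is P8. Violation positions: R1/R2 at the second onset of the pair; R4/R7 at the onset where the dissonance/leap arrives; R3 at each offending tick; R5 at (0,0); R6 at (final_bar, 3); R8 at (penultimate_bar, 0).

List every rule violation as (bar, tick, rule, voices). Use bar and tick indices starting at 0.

bar 0: v0=D3 v1=D4 downbeat P8
bar 1: v0=F3 v1=F3 downbeat P1
bar 2: v0=D3 v1=A3 downbeat P5
bar 3: v0=B2 v1=B3 downbeat P8
bar 4: v0=A2 v1=F3 downbeat m6
bar 5: v0=F2 v1=A3 downbeat M3
bar 6: v0=G2 v1=C3 downbeat P4
bar 7: v0=E2 v1=G3 downbeat m3
bar 8: v0=F2 v1=G2 downbeat M2
bar 9: v0=E2 v1=D3 downbeat m7
bar 10: v0=C3 v1=A3 downbeat M6
bar 11: v0=D3 v1=D4 downbeat P8
  -> R4 @ bar 3 tick 2 v(0, 1): B2/F3 TT untreated
  -> R7 @ bar 3 tick 2 v(1,): B3->F3 leap 6st
  -> R4 @ bar 6 tick 0 v(0, 1): G2/C3 P4 untreated
  -> R4 @ bar 8 tick 0 v(0, 1): F2/G2 M2 untreated
  -> R4 @ bar 9 tick 0 v(0, 1): E2/D3 m7 untreated
  -> R4 @ bar 9 tick 2 v(0, 1): E2/A3 P4 untreated
  -> R1 @ bar 11 tick 0 v(0, 1): C3/C4 P8 -> D3/D4 P8 similar

(3, 2, R4, (0, 1))
(3, 2, R7, (1,))
(6, 0, R4, (0, 1))
(8, 0, R4, (0, 1))
(9, 0, R4, (0, 1))
(9, 2, R4, (0, 1))
(11, 0, R1, (0, 1))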